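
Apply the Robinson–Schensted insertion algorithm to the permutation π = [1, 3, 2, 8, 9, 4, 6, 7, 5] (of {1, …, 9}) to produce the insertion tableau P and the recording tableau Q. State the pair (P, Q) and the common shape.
P = [1, 2, 4, 5, 7] / [3, 6, 9] / [8];  Q = [1, 2, 4, 5, 8] / [3, 6, 7] / [9];  common shape = (5, 3, 1)

Row-insert the values π_1, π_2, … into P one at a time, bumping the leftmost entry strictly greater than the inserted value down to the next row. The recording tableau Q records, in position (i, j), the step at which that cell was added to P.
  Insert 1 (step 1): P = [1];  Q = [1]
  Insert 3 (step 2): P = [1, 3];  Q = [1, 2]
  Insert 2 (step 3): P = [1, 2] / [3];  Q = [1, 2] / [3]
  Insert 8 (step 4): P = [1, 2, 8] / [3];  Q = [1, 2, 4] / [3]
  Insert 9 (step 5): P = [1, 2, 8, 9] / [3];  Q = [1, 2, 4, 5] / [3]
  Insert 4 (step 6): P = [1, 2, 4, 9] / [3, 8];  Q = [1, 2, 4, 5] / [3, 6]
  Insert 6 (step 7): P = [1, 2, 4, 6] / [3, 8, 9];  Q = [1, 2, 4, 5] / [3, 6, 7]
  Insert 7 (step 8): P = [1, 2, 4, 6, 7] / [3, 8, 9];  Q = [1, 2, 4, 5, 8] / [3, 6, 7]
  Insert 5 (step 9): P = [1, 2, 4, 5, 7] / [3, 6, 9] / [8];  Q = [1, 2, 4, 5, 8] / [3, 6, 7] / [9]
Final shape: (5, 3, 1).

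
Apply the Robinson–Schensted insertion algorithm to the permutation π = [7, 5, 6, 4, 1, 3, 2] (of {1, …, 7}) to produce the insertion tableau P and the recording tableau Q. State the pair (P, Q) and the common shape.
P = [1, 2] / [3, 6] / [4] / [5] / [7];  Q = [1, 3] / [2, 6] / [4] / [5] / [7];  common shape = (2, 2, 1, 1, 1)

Row-insert the values π_1, π_2, … into P one at a time, bumping the leftmost entry strictly greater than the inserted value down to the next row. The recording tableau Q records, in position (i, j), the step at which that cell was added to P.
  Insert 7 (step 1): P = [7];  Q = [1]
  Insert 5 (step 2): P = [5] / [7];  Q = [1] / [2]
  Insert 6 (step 3): P = [5, 6] / [7];  Q = [1, 3] / [2]
  Insert 4 (step 4): P = [4, 6] / [5] / [7];  Q = [1, 3] / [2] / [4]
  Insert 1 (step 5): P = [1, 6] / [4] / [5] / [7];  Q = [1, 3] / [2] / [4] / [5]
  Insert 3 (step 6): P = [1, 3] / [4, 6] / [5] / [7];  Q = [1, 3] / [2, 6] / [4] / [5]
  Insert 2 (step 7): P = [1, 2] / [3, 6] / [4] / [5] / [7];  Q = [1, 3] / [2, 6] / [4] / [5] / [7]
Final shape: (2, 2, 1, 1, 1).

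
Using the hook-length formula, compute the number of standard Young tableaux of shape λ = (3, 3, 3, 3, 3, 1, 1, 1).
# SYT of shape (3, 3, 3, 3, 3, 1, 1, 1) = 408408

Hook-length formula: f^λ = n! / Π hook(c), product over all cells c of the Young diagram. For λ = (3, 3, 3, 3, 3, 1, 1, 1), n = 18 boxes. Hook lengths by row (left-to-right, top-to-bottom): [10, 6, 5]; [9, 5, 4]; [8, 4, 3]; [7, 3, 2]; [6, 2, 1]; [3]; [2]; [1]. Product of hooks = 15676416000. So f^λ = 18! / 15676416000 = 6402373705728000 / 15676416000 = 408408.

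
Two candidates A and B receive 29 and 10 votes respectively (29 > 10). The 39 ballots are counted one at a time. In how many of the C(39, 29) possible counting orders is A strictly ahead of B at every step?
Strict-lead orderings = 309722116

Total orderings of the 39 votes with 29 for A: C(39, 29) = 635745396. By the Bertrand ballot formula (Cycle Lemma / reflection principle), the number of orderings in which A is strictly ahead of B throughout is (p − q)/(p + q) · C(p + q, p) = (29 − 10)/(29 + 10) · 635745396 = 309722116.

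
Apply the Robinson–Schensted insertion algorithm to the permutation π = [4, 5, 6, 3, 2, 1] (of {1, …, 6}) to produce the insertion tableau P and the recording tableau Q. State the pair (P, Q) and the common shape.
P = [1, 5, 6] / [2] / [3] / [4];  Q = [1, 2, 3] / [4] / [5] / [6];  common shape = (3, 1, 1, 1)

Row-insert the values π_1, π_2, … into P one at a time, bumping the leftmost entry strictly greater than the inserted value down to the next row. The recording tableau Q records, in position (i, j), the step at which that cell was added to P.
  Insert 4 (step 1): P = [4];  Q = [1]
  Insert 5 (step 2): P = [4, 5];  Q = [1, 2]
  Insert 6 (step 3): P = [4, 5, 6];  Q = [1, 2, 3]
  Insert 3 (step 4): P = [3, 5, 6] / [4];  Q = [1, 2, 3] / [4]
  Insert 2 (step 5): P = [2, 5, 6] / [3] / [4];  Q = [1, 2, 3] / [4] / [5]
  Insert 1 (step 6): P = [1, 5, 6] / [2] / [3] / [4];  Q = [1, 2, 3] / [4] / [5] / [6]
Final shape: (3, 1, 1, 1).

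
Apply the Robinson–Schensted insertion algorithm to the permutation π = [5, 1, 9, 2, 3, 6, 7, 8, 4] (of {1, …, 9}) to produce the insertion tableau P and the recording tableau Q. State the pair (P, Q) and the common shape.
P = [1, 2, 3, 4, 7, 8] / [5, 6] / [9];  Q = [1, 3, 5, 6, 7, 8] / [2, 4] / [9];  common shape = (6, 2, 1)

Row-insert the values π_1, π_2, … into P one at a time, bumping the leftmost entry strictly greater than the inserted value down to the next row. The recording tableau Q records, in position (i, j), the step at which that cell was added to P.
  Insert 5 (step 1): P = [5];  Q = [1]
  Insert 1 (step 2): P = [1] / [5];  Q = [1] / [2]
  Insert 9 (step 3): P = [1, 9] / [5];  Q = [1, 3] / [2]
  Insert 2 (step 4): P = [1, 2] / [5, 9];  Q = [1, 3] / [2, 4]
  Insert 3 (step 5): P = [1, 2, 3] / [5, 9];  Q = [1, 3, 5] / [2, 4]
  Insert 6 (step 6): P = [1, 2, 3, 6] / [5, 9];  Q = [1, 3, 5, 6] / [2, 4]
  Insert 7 (step 7): P = [1, 2, 3, 6, 7] / [5, 9];  Q = [1, 3, 5, 6, 7] / [2, 4]
  Insert 8 (step 8): P = [1, 2, 3, 6, 7, 8] / [5, 9];  Q = [1, 3, 5, 6, 7, 8] / [2, 4]
  Insert 4 (step 9): P = [1, 2, 3, 4, 7, 8] / [5, 6] / [9];  Q = [1, 3, 5, 6, 7, 8] / [2, 4] / [9]
Final shape: (6, 2, 1).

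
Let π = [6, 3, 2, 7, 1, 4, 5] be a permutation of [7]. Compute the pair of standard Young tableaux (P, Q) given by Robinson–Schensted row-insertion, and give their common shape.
P = [1, 4, 5] / [2, 7] / [3] / [6];  Q = [1, 4, 7] / [2, 6] / [3] / [5];  common shape = (3, 2, 1, 1)

Row-insert the values π_1, π_2, … into P one at a time, bumping the leftmost entry strictly greater than the inserted value down to the next row. The recording tableau Q records, in position (i, j), the step at which that cell was added to P.
  Insert 6 (step 1): P = [6];  Q = [1]
  Insert 3 (step 2): P = [3] / [6];  Q = [1] / [2]
  Insert 2 (step 3): P = [2] / [3] / [6];  Q = [1] / [2] / [3]
  Insert 7 (step 4): P = [2, 7] / [3] / [6];  Q = [1, 4] / [2] / [3]
  Insert 1 (step 5): P = [1, 7] / [2] / [3] / [6];  Q = [1, 4] / [2] / [3] / [5]
  Insert 4 (step 6): P = [1, 4] / [2, 7] / [3] / [6];  Q = [1, 4] / [2, 6] / [3] / [5]
  Insert 5 (step 7): P = [1, 4, 5] / [2, 7] / [3] / [6];  Q = [1, 4, 7] / [2, 6] / [3] / [5]
Final shape: (3, 2, 1, 1).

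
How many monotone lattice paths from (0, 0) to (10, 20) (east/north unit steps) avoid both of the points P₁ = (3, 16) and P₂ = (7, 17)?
Number of paths = 22900065

Inclusion–exclusion. Total paths: C(30, 10) = 30045015. Through P₁: C(19, 3)·C(11, 7) = 319770. Through P₂: C(24, 7)·C(6, 3) = 6922080. Since P₁ is strictly southwest of P₂, a monotone path through both must visit P₁ then P₂; paths through both = C(19, 3)·C(5, 4)·C(6, 3) = 96900. Avoid both = 30045015 − 319770 − 6922080 + 96900 = 22900065.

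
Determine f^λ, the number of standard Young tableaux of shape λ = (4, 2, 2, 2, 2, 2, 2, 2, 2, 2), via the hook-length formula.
# SYT of shape (4, 2, 2, 2, 2, 2, 2, 2, 2, 2) = 2735810

Hook-length formula: f^λ = n! / Π hook(c), product over all cells c of the Young diagram. For λ = (4, 2, 2, 2, 2, 2, 2, 2, 2, 2), n = 22 boxes. Hook lengths by row (left-to-right, top-to-bottom): [13, 12, 2, 1]; [10, 9]; [9, 8]; [8, 7]; [7, 6]; [6, 5]; [5, 4]; [4, 3]; [3, 2]; [2, 1]. Product of hooks = 410847510528000. So f^λ = 22! / 410847510528000 = 1124000727777607680000 / 410847510528000 = 2735810.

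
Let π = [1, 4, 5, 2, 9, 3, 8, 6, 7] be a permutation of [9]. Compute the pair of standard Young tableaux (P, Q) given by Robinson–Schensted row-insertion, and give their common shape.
P = [1, 2, 3, 6, 7] / [4, 5, 8] / [9];  Q = [1, 2, 3, 5, 9] / [4, 6, 7] / [8];  common shape = (5, 3, 1)

Row-insert the values π_1, π_2, … into P one at a time, bumping the leftmost entry strictly greater than the inserted value down to the next row. The recording tableau Q records, in position (i, j), the step at which that cell was added to P.
  Insert 1 (step 1): P = [1];  Q = [1]
  Insert 4 (step 2): P = [1, 4];  Q = [1, 2]
  Insert 5 (step 3): P = [1, 4, 5];  Q = [1, 2, 3]
  Insert 2 (step 4): P = [1, 2, 5] / [4];  Q = [1, 2, 3] / [4]
  Insert 9 (step 5): P = [1, 2, 5, 9] / [4];  Q = [1, 2, 3, 5] / [4]
  Insert 3 (step 6): P = [1, 2, 3, 9] / [4, 5];  Q = [1, 2, 3, 5] / [4, 6]
  Insert 8 (step 7): P = [1, 2, 3, 8] / [4, 5, 9];  Q = [1, 2, 3, 5] / [4, 6, 7]
  Insert 6 (step 8): P = [1, 2, 3, 6] / [4, 5, 8] / [9];  Q = [1, 2, 3, 5] / [4, 6, 7] / [8]
  Insert 7 (step 9): P = [1, 2, 3, 6, 7] / [4, 5, 8] / [9];  Q = [1, 2, 3, 5, 9] / [4, 6, 7] / [8]
Final shape: (5, 3, 1).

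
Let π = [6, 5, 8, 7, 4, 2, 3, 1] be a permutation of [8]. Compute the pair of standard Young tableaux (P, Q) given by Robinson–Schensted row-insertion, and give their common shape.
P = [1, 3] / [2, 7] / [4, 8] / [5] / [6];  Q = [1, 3] / [2, 4] / [5, 7] / [6] / [8];  common shape = (2, 2, 2, 1, 1)

Row-insert the values π_1, π_2, … into P one at a time, bumping the leftmost entry strictly greater than the inserted value down to the next row. The recording tableau Q records, in position (i, j), the step at which that cell was added to P.
  Insert 6 (step 1): P = [6];  Q = [1]
  Insert 5 (step 2): P = [5] / [6];  Q = [1] / [2]
  Insert 8 (step 3): P = [5, 8] / [6];  Q = [1, 3] / [2]
  Insert 7 (step 4): P = [5, 7] / [6, 8];  Q = [1, 3] / [2, 4]
  Insert 4 (step 5): P = [4, 7] / [5, 8] / [6];  Q = [1, 3] / [2, 4] / [5]
  Insert 2 (step 6): P = [2, 7] / [4, 8] / [5] / [6];  Q = [1, 3] / [2, 4] / [5] / [6]
  Insert 3 (step 7): P = [2, 3] / [4, 7] / [5, 8] / [6];  Q = [1, 3] / [2, 4] / [5, 7] / [6]
  Insert 1 (step 8): P = [1, 3] / [2, 7] / [4, 8] / [5] / [6];  Q = [1, 3] / [2, 4] / [5, 7] / [6] / [8]
Final shape: (2, 2, 2, 1, 1).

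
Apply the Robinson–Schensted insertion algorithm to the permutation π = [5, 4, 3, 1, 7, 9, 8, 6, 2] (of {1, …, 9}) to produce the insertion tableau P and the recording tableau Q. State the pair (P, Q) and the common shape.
P = [1, 2, 8] / [3, 6] / [4, 7] / [5, 9];  Q = [1, 5, 6] / [2, 7] / [3, 8] / [4, 9];  common shape = (3, 2, 2, 2)

Row-insert the values π_1, π_2, … into P one at a time, bumping the leftmost entry strictly greater than the inserted value down to the next row. The recording tableau Q records, in position (i, j), the step at which that cell was added to P.
  Insert 5 (step 1): P = [5];  Q = [1]
  Insert 4 (step 2): P = [4] / [5];  Q = [1] / [2]
  Insert 3 (step 3): P = [3] / [4] / [5];  Q = [1] / [2] / [3]
  Insert 1 (step 4): P = [1] / [3] / [4] / [5];  Q = [1] / [2] / [3] / [4]
  Insert 7 (step 5): P = [1, 7] / [3] / [4] / [5];  Q = [1, 5] / [2] / [3] / [4]
  Insert 9 (step 6): P = [1, 7, 9] / [3] / [4] / [5];  Q = [1, 5, 6] / [2] / [3] / [4]
  Insert 8 (step 7): P = [1, 7, 8] / [3, 9] / [4] / [5];  Q = [1, 5, 6] / [2, 7] / [3] / [4]
  Insert 6 (step 8): P = [1, 6, 8] / [3, 7] / [4, 9] / [5];  Q = [1, 5, 6] / [2, 7] / [3, 8] / [4]
  Insert 2 (step 9): P = [1, 2, 8] / [3, 6] / [4, 7] / [5, 9];  Q = [1, 5, 6] / [2, 7] / [3, 8] / [4, 9]
Final shape: (3, 2, 2, 2).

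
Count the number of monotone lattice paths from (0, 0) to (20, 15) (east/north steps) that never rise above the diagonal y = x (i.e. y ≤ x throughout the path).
Number of paths = 927983760

By the reflection principle (André's argument), the number of monotone paths to (20, 15) with n ≤ m that never go above y = x is C(35, 20) − C(35, 21) = 3247943160 − 2319959400 = 927983760.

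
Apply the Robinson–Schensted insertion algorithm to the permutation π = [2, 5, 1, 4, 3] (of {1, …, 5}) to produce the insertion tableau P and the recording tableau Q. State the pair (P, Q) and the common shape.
P = [1, 3] / [2, 4] / [5];  Q = [1, 2] / [3, 4] / [5];  common shape = (2, 2, 1)

Row-insert the values π_1, π_2, … into P one at a time, bumping the leftmost entry strictly greater than the inserted value down to the next row. The recording tableau Q records, in position (i, j), the step at which that cell was added to P.
  Insert 2 (step 1): P = [2];  Q = [1]
  Insert 5 (step 2): P = [2, 5];  Q = [1, 2]
  Insert 1 (step 3): P = [1, 5] / [2];  Q = [1, 2] / [3]
  Insert 4 (step 4): P = [1, 4] / [2, 5];  Q = [1, 2] / [3, 4]
  Insert 3 (step 5): P = [1, 3] / [2, 4] / [5];  Q = [1, 2] / [3, 4] / [5]
Final shape: (2, 2, 1).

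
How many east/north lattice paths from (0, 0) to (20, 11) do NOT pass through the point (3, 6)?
Number of paths = 82460259

Total paths from (0, 0) to (20, 11): C(31, 20) = 84672315. Paths through (3, 6): (paths (0, 0) → (3, 6)) × (paths (3, 6) → (20, 11)) = C(9, 3) · C(22, 17) = 84 · 26334 = 2212056. Avoidance count = 84672315 − 2212056 = 82460259.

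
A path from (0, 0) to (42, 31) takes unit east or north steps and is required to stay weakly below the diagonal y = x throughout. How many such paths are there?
Number of paths = 107977072198037809536

By the reflection principle (André's argument), the number of monotone paths to (42, 31) with n ≤ m that never go above y = x is C(73, 42) − C(73, 43) = 386917842042968817504 − 278940769844931007968 = 107977072198037809536.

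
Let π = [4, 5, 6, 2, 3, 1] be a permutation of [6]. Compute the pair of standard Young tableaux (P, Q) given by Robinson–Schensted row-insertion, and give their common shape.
P = [1, 3, 6] / [2, 5] / [4];  Q = [1, 2, 3] / [4, 5] / [6];  common shape = (3, 2, 1)

Row-insert the values π_1, π_2, … into P one at a time, bumping the leftmost entry strictly greater than the inserted value down to the next row. The recording tableau Q records, in position (i, j), the step at which that cell was added to P.
  Insert 4 (step 1): P = [4];  Q = [1]
  Insert 5 (step 2): P = [4, 5];  Q = [1, 2]
  Insert 6 (step 3): P = [4, 5, 6];  Q = [1, 2, 3]
  Insert 2 (step 4): P = [2, 5, 6] / [4];  Q = [1, 2, 3] / [4]
  Insert 3 (step 5): P = [2, 3, 6] / [4, 5];  Q = [1, 2, 3] / [4, 5]
  Insert 1 (step 6): P = [1, 3, 6] / [2, 5] / [4];  Q = [1, 2, 3] / [4, 5] / [6]
Final shape: (3, 2, 1).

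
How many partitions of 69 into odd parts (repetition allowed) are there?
p_odd(69) = 27130

Enumerate partitions using only odd parts via the recurrence o(n, m) = o(n, m−2) + o(n−m, m) over odd m, starting from the largest odd part ≤ n. This gives p_odd(69) = 27130. (Euler's theorem: equals the count of distinct-part partitions.)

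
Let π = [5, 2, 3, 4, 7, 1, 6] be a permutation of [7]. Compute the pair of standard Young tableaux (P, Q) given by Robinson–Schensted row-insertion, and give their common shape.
P = [1, 3, 4, 6] / [2, 7] / [5];  Q = [1, 3, 4, 5] / [2, 7] / [6];  common shape = (4, 2, 1)

Row-insert the values π_1, π_2, … into P one at a time, bumping the leftmost entry strictly greater than the inserted value down to the next row. The recording tableau Q records, in position (i, j), the step at which that cell was added to P.
  Insert 5 (step 1): P = [5];  Q = [1]
  Insert 2 (step 2): P = [2] / [5];  Q = [1] / [2]
  Insert 3 (step 3): P = [2, 3] / [5];  Q = [1, 3] / [2]
  Insert 4 (step 4): P = [2, 3, 4] / [5];  Q = [1, 3, 4] / [2]
  Insert 7 (step 5): P = [2, 3, 4, 7] / [5];  Q = [1, 3, 4, 5] / [2]
  Insert 1 (step 6): P = [1, 3, 4, 7] / [2] / [5];  Q = [1, 3, 4, 5] / [2] / [6]
  Insert 6 (step 7): P = [1, 3, 4, 6] / [2, 7] / [5];  Q = [1, 3, 4, 5] / [2, 7] / [6]
Final shape: (4, 2, 1).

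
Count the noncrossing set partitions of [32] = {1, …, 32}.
C_32 = 55534064877048198

These noncrossing partitions are counted by the Catalan number C_n = (1/(n + 1)) · C(2n, n). For n = 32: C_32 = (1/33) · C(64, 32) = 1832624140942590534/33 = 55534064877048198.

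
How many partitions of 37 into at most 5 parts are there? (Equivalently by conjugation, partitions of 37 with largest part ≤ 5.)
p(37, parts ≤ 5) = 1342

Use the recurrence p(n, m) = p(n, m−1) + p(n−m, m): either the largest part is < m (count p(n, m−1)) or the largest part is exactly m (remove one copy of m, count p(n−m, m)). With p(0, ·) = 1 this gives p(37, parts ≤ 5) = 1342. (By conjugating Young diagrams, this also counts partitions of 37 into at most 5 parts.)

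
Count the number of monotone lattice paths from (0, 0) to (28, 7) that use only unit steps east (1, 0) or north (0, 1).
Number of paths = 6724520

A monotone lattice path from (0, 0) to (28, 7) consists of 28 east steps and 7 north steps in some order, so it is determined by which 28 of the 35 steps are east. The count is C(35, 28) = 6724520.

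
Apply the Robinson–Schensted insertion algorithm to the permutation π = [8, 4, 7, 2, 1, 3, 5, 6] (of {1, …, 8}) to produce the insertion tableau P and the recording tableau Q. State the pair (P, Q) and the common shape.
P = [1, 3, 5, 6] / [2, 7] / [4] / [8];  Q = [1, 3, 7, 8] / [2, 6] / [4] / [5];  common shape = (4, 2, 1, 1)

Row-insert the values π_1, π_2, … into P one at a time, bumping the leftmost entry strictly greater than the inserted value down to the next row. The recording tableau Q records, in position (i, j), the step at which that cell was added to P.
  Insert 8 (step 1): P = [8];  Q = [1]
  Insert 4 (step 2): P = [4] / [8];  Q = [1] / [2]
  Insert 7 (step 3): P = [4, 7] / [8];  Q = [1, 3] / [2]
  Insert 2 (step 4): P = [2, 7] / [4] / [8];  Q = [1, 3] / [2] / [4]
  Insert 1 (step 5): P = [1, 7] / [2] / [4] / [8];  Q = [1, 3] / [2] / [4] / [5]
  Insert 3 (step 6): P = [1, 3] / [2, 7] / [4] / [8];  Q = [1, 3] / [2, 6] / [4] / [5]
  Insert 5 (step 7): P = [1, 3, 5] / [2, 7] / [4] / [8];  Q = [1, 3, 7] / [2, 6] / [4] / [5]
  Insert 6 (step 8): P = [1, 3, 5, 6] / [2, 7] / [4] / [8];  Q = [1, 3, 7, 8] / [2, 6] / [4] / [5]
Final shape: (4, 2, 1, 1).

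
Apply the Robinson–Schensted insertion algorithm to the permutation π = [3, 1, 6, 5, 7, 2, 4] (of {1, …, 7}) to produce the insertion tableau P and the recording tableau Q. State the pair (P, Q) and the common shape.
P = [1, 2, 4] / [3, 5, 7] / [6];  Q = [1, 3, 5] / [2, 4, 7] / [6];  common shape = (3, 3, 1)

Row-insert the values π_1, π_2, … into P one at a time, bumping the leftmost entry strictly greater than the inserted value down to the next row. The recording tableau Q records, in position (i, j), the step at which that cell was added to P.
  Insert 3 (step 1): P = [3];  Q = [1]
  Insert 1 (step 2): P = [1] / [3];  Q = [1] / [2]
  Insert 6 (step 3): P = [1, 6] / [3];  Q = [1, 3] / [2]
  Insert 5 (step 4): P = [1, 5] / [3, 6];  Q = [1, 3] / [2, 4]
  Insert 7 (step 5): P = [1, 5, 7] / [3, 6];  Q = [1, 3, 5] / [2, 4]
  Insert 2 (step 6): P = [1, 2, 7] / [3, 5] / [6];  Q = [1, 3, 5] / [2, 4] / [6]
  Insert 4 (step 7): P = [1, 2, 4] / [3, 5, 7] / [6];  Q = [1, 3, 5] / [2, 4, 7] / [6]
Final shape: (3, 3, 1).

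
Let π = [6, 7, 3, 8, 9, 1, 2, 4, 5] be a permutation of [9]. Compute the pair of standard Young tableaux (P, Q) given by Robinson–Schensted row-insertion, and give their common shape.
P = [1, 2, 4, 5] / [3, 7, 8, 9] / [6];  Q = [1, 2, 4, 5] / [3, 7, 8, 9] / [6];  common shape = (4, 4, 1)

Row-insert the values π_1, π_2, … into P one at a time, bumping the leftmost entry strictly greater than the inserted value down to the next row. The recording tableau Q records, in position (i, j), the step at which that cell was added to P.
  Insert 6 (step 1): P = [6];  Q = [1]
  Insert 7 (step 2): P = [6, 7];  Q = [1, 2]
  Insert 3 (step 3): P = [3, 7] / [6];  Q = [1, 2] / [3]
  Insert 8 (step 4): P = [3, 7, 8] / [6];  Q = [1, 2, 4] / [3]
  Insert 9 (step 5): P = [3, 7, 8, 9] / [6];  Q = [1, 2, 4, 5] / [3]
  Insert 1 (step 6): P = [1, 7, 8, 9] / [3] / [6];  Q = [1, 2, 4, 5] / [3] / [6]
  Insert 2 (step 7): P = [1, 2, 8, 9] / [3, 7] / [6];  Q = [1, 2, 4, 5] / [3, 7] / [6]
  Insert 4 (step 8): P = [1, 2, 4, 9] / [3, 7, 8] / [6];  Q = [1, 2, 4, 5] / [3, 7, 8] / [6]
  Insert 5 (step 9): P = [1, 2, 4, 5] / [3, 7, 8, 9] / [6];  Q = [1, 2, 4, 5] / [3, 7, 8, 9] / [6]
Final shape: (4, 4, 1).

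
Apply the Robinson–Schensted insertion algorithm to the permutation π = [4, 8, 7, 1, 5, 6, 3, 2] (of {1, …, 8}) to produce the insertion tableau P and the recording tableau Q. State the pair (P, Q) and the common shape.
P = [1, 2, 6] / [3, 5] / [4] / [7] / [8];  Q = [1, 2, 6] / [3, 5] / [4] / [7] / [8];  common shape = (3, 2, 1, 1, 1)

Row-insert the values π_1, π_2, … into P one at a time, bumping the leftmost entry strictly greater than the inserted value down to the next row. The recording tableau Q records, in position (i, j), the step at which that cell was added to P.
  Insert 4 (step 1): P = [4];  Q = [1]
  Insert 8 (step 2): P = [4, 8];  Q = [1, 2]
  Insert 7 (step 3): P = [4, 7] / [8];  Q = [1, 2] / [3]
  Insert 1 (step 4): P = [1, 7] / [4] / [8];  Q = [1, 2] / [3] / [4]
  Insert 5 (step 5): P = [1, 5] / [4, 7] / [8];  Q = [1, 2] / [3, 5] / [4]
  Insert 6 (step 6): P = [1, 5, 6] / [4, 7] / [8];  Q = [1, 2, 6] / [3, 5] / [4]
  Insert 3 (step 7): P = [1, 3, 6] / [4, 5] / [7] / [8];  Q = [1, 2, 6] / [3, 5] / [4] / [7]
  Insert 2 (step 8): P = [1, 2, 6] / [3, 5] / [4] / [7] / [8];  Q = [1, 2, 6] / [3, 5] / [4] / [7] / [8]
Final shape: (3, 2, 1, 1, 1).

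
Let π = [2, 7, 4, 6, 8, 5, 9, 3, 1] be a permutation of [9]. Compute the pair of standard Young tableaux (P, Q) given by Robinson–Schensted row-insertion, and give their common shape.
P = [1, 3, 5, 8, 9] / [2] / [4] / [6] / [7];  Q = [1, 2, 4, 5, 7] / [3] / [6] / [8] / [9];  common shape = (5, 1, 1, 1, 1)

Row-insert the values π_1, π_2, … into P one at a time, bumping the leftmost entry strictly greater than the inserted value down to the next row. The recording tableau Q records, in position (i, j), the step at which that cell was added to P.
  Insert 2 (step 1): P = [2];  Q = [1]
  Insert 7 (step 2): P = [2, 7];  Q = [1, 2]
  Insert 4 (step 3): P = [2, 4] / [7];  Q = [1, 2] / [3]
  Insert 6 (step 4): P = [2, 4, 6] / [7];  Q = [1, 2, 4] / [3]
  Insert 8 (step 5): P = [2, 4, 6, 8] / [7];  Q = [1, 2, 4, 5] / [3]
  Insert 5 (step 6): P = [2, 4, 5, 8] / [6] / [7];  Q = [1, 2, 4, 5] / [3] / [6]
  Insert 9 (step 7): P = [2, 4, 5, 8, 9] / [6] / [7];  Q = [1, 2, 4, 5, 7] / [3] / [6]
  Insert 3 (step 8): P = [2, 3, 5, 8, 9] / [4] / [6] / [7];  Q = [1, 2, 4, 5, 7] / [3] / [6] / [8]
  Insert 1 (step 9): P = [1, 3, 5, 8, 9] / [2] / [4] / [6] / [7];  Q = [1, 2, 4, 5, 7] / [3] / [6] / [8] / [9]
Final shape: (5, 1, 1, 1, 1).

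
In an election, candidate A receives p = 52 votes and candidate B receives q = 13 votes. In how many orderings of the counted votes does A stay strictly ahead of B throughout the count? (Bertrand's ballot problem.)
Strict-lead orderings = 9852644109168

Total orderings of the 65 votes with 52 for A: C(65, 52) = 16421073515280. By the Bertrand ballot formula (Cycle Lemma / reflection principle), the number of orderings in which A is strictly ahead of B throughout is (p − q)/(p + q) · C(p + q, p) = (52 − 13)/(52 + 13) · 16421073515280 = 9852644109168.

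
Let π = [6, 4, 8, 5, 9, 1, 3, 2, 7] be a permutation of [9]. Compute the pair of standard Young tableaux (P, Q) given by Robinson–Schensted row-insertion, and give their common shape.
P = [1, 2, 7] / [3, 5, 9] / [4, 8] / [6];  Q = [1, 3, 5] / [2, 4, 9] / [6, 7] / [8];  common shape = (3, 3, 2, 1)

Row-insert the values π_1, π_2, … into P one at a time, bumping the leftmost entry strictly greater than the inserted value down to the next row. The recording tableau Q records, in position (i, j), the step at which that cell was added to P.
  Insert 6 (step 1): P = [6];  Q = [1]
  Insert 4 (step 2): P = [4] / [6];  Q = [1] / [2]
  Insert 8 (step 3): P = [4, 8] / [6];  Q = [1, 3] / [2]
  Insert 5 (step 4): P = [4, 5] / [6, 8];  Q = [1, 3] / [2, 4]
  Insert 9 (step 5): P = [4, 5, 9] / [6, 8];  Q = [1, 3, 5] / [2, 4]
  Insert 1 (step 6): P = [1, 5, 9] / [4, 8] / [6];  Q = [1, 3, 5] / [2, 4] / [6]
  Insert 3 (step 7): P = [1, 3, 9] / [4, 5] / [6, 8];  Q = [1, 3, 5] / [2, 4] / [6, 7]
  Insert 2 (step 8): P = [1, 2, 9] / [3, 5] / [4, 8] / [6];  Q = [1, 3, 5] / [2, 4] / [6, 7] / [8]
  Insert 7 (step 9): P = [1, 2, 7] / [3, 5, 9] / [4, 8] / [6];  Q = [1, 3, 5] / [2, 4, 9] / [6, 7] / [8]
Final shape: (3, 3, 2, 1).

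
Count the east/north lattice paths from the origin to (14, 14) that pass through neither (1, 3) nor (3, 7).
Number of paths = 28222584

Inclusion–exclusion. Total paths: C(28, 14) = 40116600. Through P₁: C(4, 1)·C(24, 13) = 9984576. Through P₂: C(10, 3)·C(18, 11) = 3818880. Since P₁ is strictly southwest of P₂, a monotone path through both must visit P₁ then P₂; paths through both = C(4, 1)·C(6, 2)·C(18, 11) = 1909440. Avoid both = 40116600 − 9984576 − 3818880 + 1909440 = 28222584.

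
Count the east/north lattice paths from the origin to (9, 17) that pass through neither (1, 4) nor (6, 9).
Number of paths = 1489175

Inclusion–exclusion. Total paths: C(26, 9) = 3124550. Through P₁: C(5, 1)·C(21, 8) = 1017450. Through P₂: C(15, 6)·C(11, 3) = 825825. Since P₁ is strictly southwest of P₂, a monotone path through both must visit P₁ then P₂; paths through both = C(5, 1)·C(10, 5)·C(11, 3) = 207900. Avoid both = 3124550 − 1017450 − 825825 + 207900 = 1489175.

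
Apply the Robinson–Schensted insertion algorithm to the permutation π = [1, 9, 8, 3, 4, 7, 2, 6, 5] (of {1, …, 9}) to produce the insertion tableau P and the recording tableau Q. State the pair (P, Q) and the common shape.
P = [1, 2, 4, 5] / [3, 6] / [7] / [8] / [9];  Q = [1, 2, 5, 6] / [3, 8] / [4] / [7] / [9];  common shape = (4, 2, 1, 1, 1)

Row-insert the values π_1, π_2, … into P one at a time, bumping the leftmost entry strictly greater than the inserted value down to the next row. The recording tableau Q records, in position (i, j), the step at which that cell was added to P.
  Insert 1 (step 1): P = [1];  Q = [1]
  Insert 9 (step 2): P = [1, 9];  Q = [1, 2]
  Insert 8 (step 3): P = [1, 8] / [9];  Q = [1, 2] / [3]
  Insert 3 (step 4): P = [1, 3] / [8] / [9];  Q = [1, 2] / [3] / [4]
  Insert 4 (step 5): P = [1, 3, 4] / [8] / [9];  Q = [1, 2, 5] / [3] / [4]
  Insert 7 (step 6): P = [1, 3, 4, 7] / [8] / [9];  Q = [1, 2, 5, 6] / [3] / [4]
  Insert 2 (step 7): P = [1, 2, 4, 7] / [3] / [8] / [9];  Q = [1, 2, 5, 6] / [3] / [4] / [7]
  Insert 6 (step 8): P = [1, 2, 4, 6] / [3, 7] / [8] / [9];  Q = [1, 2, 5, 6] / [3, 8] / [4] / [7]
  Insert 5 (step 9): P = [1, 2, 4, 5] / [3, 6] / [7] / [8] / [9];  Q = [1, 2, 5, 6] / [3, 8] / [4] / [7] / [9]
Final shape: (4, 2, 1, 1, 1).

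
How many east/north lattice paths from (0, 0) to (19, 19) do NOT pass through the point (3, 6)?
Number of paths = 29644694940

Total paths from (0, 0) to (19, 19): C(38, 19) = 35345263800. Paths through (3, 6): (paths (0, 0) → (3, 6)) × (paths (3, 6) → (19, 19)) = C(9, 3) · C(29, 16) = 84 · 67863915 = 5700568860. Avoidance count = 35345263800 − 5700568860 = 29644694940.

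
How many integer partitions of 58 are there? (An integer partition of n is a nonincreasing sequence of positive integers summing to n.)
p(58) = 715220

Compute p(n) via the recurrence p(n, m) = p(n, m−1) + p(n−m, m), where p(n, m) counts partitions of n with all parts ≤ m and p(n) = p(n, n). The base cases are p(0, m) = 1 and p(n, 0) = 0 for n > 0. Filling the table yields p(58) = 715220. (Euler's pentagonal recurrence is an alternative.)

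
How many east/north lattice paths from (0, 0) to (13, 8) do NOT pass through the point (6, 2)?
Number of paths = 155442

Total paths from (0, 0) to (13, 8): C(21, 13) = 203490. Paths through (6, 2): (paths (0, 0) → (6, 2)) × (paths (6, 2) → (13, 8)) = C(8, 6) · C(13, 7) = 28 · 1716 = 48048. Avoidance count = 203490 − 48048 = 155442.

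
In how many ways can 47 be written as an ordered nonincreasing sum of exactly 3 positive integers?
p(47, 3 parts) = 184

Partitions of n into exactly k parts are in bijection with partitions of n − k into at most k parts (subtract 1 from each part). So p(47, exactly 3) = p(44, parts ≤ 3). Computing via the recurrence p(m, j) = p(m, j−1) + p(m−j, j) gives 184.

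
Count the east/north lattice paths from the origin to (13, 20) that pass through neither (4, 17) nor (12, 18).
Number of paths = 312531660

Inclusion–exclusion. Total paths: C(33, 13) = 573166440. Through P₁: C(21, 4)·C(12, 9) = 1316700. Through P₂: C(30, 12)·C(3, 1) = 259479675. Since P₁ is strictly southwest of P₂, a monotone path through both must visit P₁ then P₂; paths through both = C(21, 4)·C(9, 8)·C(3, 1) = 161595. Avoid both = 573166440 − 1316700 − 259479675 + 161595 = 312531660.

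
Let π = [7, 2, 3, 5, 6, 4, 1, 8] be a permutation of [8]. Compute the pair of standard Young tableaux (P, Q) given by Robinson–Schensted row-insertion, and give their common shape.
P = [1, 3, 4, 6, 8] / [2] / [5] / [7];  Q = [1, 3, 4, 5, 8] / [2] / [6] / [7];  common shape = (5, 1, 1, 1)

Row-insert the values π_1, π_2, … into P one at a time, bumping the leftmost entry strictly greater than the inserted value down to the next row. The recording tableau Q records, in position (i, j), the step at which that cell was added to P.
  Insert 7 (step 1): P = [7];  Q = [1]
  Insert 2 (step 2): P = [2] / [7];  Q = [1] / [2]
  Insert 3 (step 3): P = [2, 3] / [7];  Q = [1, 3] / [2]
  Insert 5 (step 4): P = [2, 3, 5] / [7];  Q = [1, 3, 4] / [2]
  Insert 6 (step 5): P = [2, 3, 5, 6] / [7];  Q = [1, 3, 4, 5] / [2]
  Insert 4 (step 6): P = [2, 3, 4, 6] / [5] / [7];  Q = [1, 3, 4, 5] / [2] / [6]
  Insert 1 (step 7): P = [1, 3, 4, 6] / [2] / [5] / [7];  Q = [1, 3, 4, 5] / [2] / [6] / [7]
  Insert 8 (step 8): P = [1, 3, 4, 6, 8] / [2] / [5] / [7];  Q = [1, 3, 4, 5, 8] / [2] / [6] / [7]
Final shape: (5, 1, 1, 1).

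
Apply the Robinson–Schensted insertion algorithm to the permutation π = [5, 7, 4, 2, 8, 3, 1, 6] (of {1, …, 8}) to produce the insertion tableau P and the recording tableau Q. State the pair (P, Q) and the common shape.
P = [1, 3, 6] / [2, 7, 8] / [4] / [5];  Q = [1, 2, 5] / [3, 6, 8] / [4] / [7];  common shape = (3, 3, 1, 1)

Row-insert the values π_1, π_2, … into P one at a time, bumping the leftmost entry strictly greater than the inserted value down to the next row. The recording tableau Q records, in position (i, j), the step at which that cell was added to P.
  Insert 5 (step 1): P = [5];  Q = [1]
  Insert 7 (step 2): P = [5, 7];  Q = [1, 2]
  Insert 4 (step 3): P = [4, 7] / [5];  Q = [1, 2] / [3]
  Insert 2 (step 4): P = [2, 7] / [4] / [5];  Q = [1, 2] / [3] / [4]
  Insert 8 (step 5): P = [2, 7, 8] / [4] / [5];  Q = [1, 2, 5] / [3] / [4]
  Insert 3 (step 6): P = [2, 3, 8] / [4, 7] / [5];  Q = [1, 2, 5] / [3, 6] / [4]
  Insert 1 (step 7): P = [1, 3, 8] / [2, 7] / [4] / [5];  Q = [1, 2, 5] / [3, 6] / [4] / [7]
  Insert 6 (step 8): P = [1, 3, 6] / [2, 7, 8] / [4] / [5];  Q = [1, 2, 5] / [3, 6, 8] / [4] / [7]
Final shape: (3, 3, 1, 1).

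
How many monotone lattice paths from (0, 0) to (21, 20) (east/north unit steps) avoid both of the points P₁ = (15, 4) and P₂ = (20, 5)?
Number of paths = 268839259248

Inclusion–exclusion. Total paths: C(41, 21) = 269128937220. Through P₁: C(19, 15)·C(22, 6) = 289199988. Through P₂: C(25, 20)·C(16, 1) = 850080. Since P₁ is strictly southwest of P₂, a monotone path through both must visit P₁ then P₂; paths through both = C(19, 15)·C(6, 5)·C(16, 1) = 372096. Avoid both = 269128937220 − 289199988 − 850080 + 372096 = 268839259248.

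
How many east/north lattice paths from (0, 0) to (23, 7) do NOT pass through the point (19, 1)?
Number of paths = 2031600

Total paths from (0, 0) to (23, 7): C(30, 23) = 2035800. Paths through (19, 1): (paths (0, 0) → (19, 1)) × (paths (19, 1) → (23, 7)) = C(20, 19) · C(10, 4) = 20 · 210 = 4200. Avoidance count = 2035800 − 4200 = 2031600.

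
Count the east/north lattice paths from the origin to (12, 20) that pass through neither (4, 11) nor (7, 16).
Number of paths = 171351348

Inclusion–exclusion. Total paths: C(32, 12) = 225792840. Through P₁: C(15, 4)·C(17, 8) = 33183150. Through P₂: C(23, 7)·C(9, 5) = 30889782. Since P₁ is strictly southwest of P₂, a monotone path through both must visit P₁ then P₂; paths through both = C(15, 4)·C(8, 3)·C(9, 5) = 9631440. Avoid both = 225792840 − 33183150 − 30889782 + 9631440 = 171351348.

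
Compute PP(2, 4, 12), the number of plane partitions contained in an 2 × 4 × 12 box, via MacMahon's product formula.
PP(2, 4, 12) = 866320

Evaluate the triple product over i = 1..2, j = 1..4, k = 1..12. The factors are (2/1) · (3/2) · (4/3) · (5/4) · (6/5) · (7/6) · (8/7) · (9/8) · … (96 factors total). The numerators and denominators telescope so the product is an integer; carrying out the multiplication exactly gives PP(2, 4, 12) = 866320.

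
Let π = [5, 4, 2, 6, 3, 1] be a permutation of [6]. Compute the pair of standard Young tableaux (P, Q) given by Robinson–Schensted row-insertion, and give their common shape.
P = [1, 3] / [2, 6] / [4] / [5];  Q = [1, 4] / [2, 5] / [3] / [6];  common shape = (2, 2, 1, 1)

Row-insert the values π_1, π_2, … into P one at a time, bumping the leftmost entry strictly greater than the inserted value down to the next row. The recording tableau Q records, in position (i, j), the step at which that cell was added to P.
  Insert 5 (step 1): P = [5];  Q = [1]
  Insert 4 (step 2): P = [4] / [5];  Q = [1] / [2]
  Insert 2 (step 3): P = [2] / [4] / [5];  Q = [1] / [2] / [3]
  Insert 6 (step 4): P = [2, 6] / [4] / [5];  Q = [1, 4] / [2] / [3]
  Insert 3 (step 5): P = [2, 3] / [4, 6] / [5];  Q = [1, 4] / [2, 5] / [3]
  Insert 1 (step 6): P = [1, 3] / [2, 6] / [4] / [5];  Q = [1, 4] / [2, 5] / [3] / [6]
Final shape: (2, 2, 1, 1).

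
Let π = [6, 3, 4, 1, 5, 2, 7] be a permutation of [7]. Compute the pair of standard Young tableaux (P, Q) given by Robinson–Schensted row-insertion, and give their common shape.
P = [1, 2, 5, 7] / [3, 4] / [6];  Q = [1, 3, 5, 7] / [2, 6] / [4];  common shape = (4, 2, 1)

Row-insert the values π_1, π_2, … into P one at a time, bumping the leftmost entry strictly greater than the inserted value down to the next row. The recording tableau Q records, in position (i, j), the step at which that cell was added to P.
  Insert 6 (step 1): P = [6];  Q = [1]
  Insert 3 (step 2): P = [3] / [6];  Q = [1] / [2]
  Insert 4 (step 3): P = [3, 4] / [6];  Q = [1, 3] / [2]
  Insert 1 (step 4): P = [1, 4] / [3] / [6];  Q = [1, 3] / [2] / [4]
  Insert 5 (step 5): P = [1, 4, 5] / [3] / [6];  Q = [1, 3, 5] / [2] / [4]
  Insert 2 (step 6): P = [1, 2, 5] / [3, 4] / [6];  Q = [1, 3, 5] / [2, 6] / [4]
  Insert 7 (step 7): P = [1, 2, 5, 7] / [3, 4] / [6];  Q = [1, 3, 5, 7] / [2, 6] / [4]
Final shape: (4, 2, 1).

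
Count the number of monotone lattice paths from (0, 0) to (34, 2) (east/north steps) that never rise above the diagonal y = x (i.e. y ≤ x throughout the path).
Number of paths = 594

By the reflection principle (André's argument), the number of monotone paths to (34, 2) with n ≤ m that never go above y = x is C(36, 34) − C(36, 35) = 630 − 36 = 594.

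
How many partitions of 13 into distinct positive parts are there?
q(13) = 18

List partitions of 13 into distinct parts: 13, 12+1, 11+2, 10+3, 10+2+1, 9+4, 9+3+1, 8+5, 8+4+1, 8+3+2, 7+6, 7+5+1, 7+4+2, 7+3+2+1, 6+5+2, 6+4+3, 6+4+2+1, 5+4+3+1. There are q(13) = 18. (Euler: this equals the number of odd-part partitions of 13.)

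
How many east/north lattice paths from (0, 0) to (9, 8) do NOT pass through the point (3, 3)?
Number of paths = 15070

Total paths from (0, 0) to (9, 8): C(17, 9) = 24310. Paths through (3, 3): (paths (0, 0) → (3, 3)) × (paths (3, 3) → (9, 8)) = C(6, 3) · C(11, 6) = 20 · 462 = 9240. Avoidance count = 24310 − 9240 = 15070.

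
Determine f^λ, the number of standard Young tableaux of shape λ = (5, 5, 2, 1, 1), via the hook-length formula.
# SYT of shape (5, 5, 2, 1, 1) = 35035

Hook-length formula: f^λ = n! / Π hook(c), product over all cells c of the Young diagram. For λ = (5, 5, 2, 1, 1), n = 14 boxes. Hook lengths by row (left-to-right, top-to-bottom): [9, 6, 4, 3, 2]; [8, 5, 3, 2, 1]; [4, 1]; [2]; [1]. Product of hooks = 2488320. So f^λ = 14! / 2488320 = 87178291200 / 2488320 = 35035.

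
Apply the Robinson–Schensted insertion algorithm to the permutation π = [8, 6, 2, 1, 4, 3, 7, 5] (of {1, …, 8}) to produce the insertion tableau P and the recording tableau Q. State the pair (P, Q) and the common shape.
P = [1, 3, 5] / [2, 4, 7] / [6] / [8];  Q = [1, 5, 7] / [2, 6, 8] / [3] / [4];  common shape = (3, 3, 1, 1)

Row-insert the values π_1, π_2, … into P one at a time, bumping the leftmost entry strictly greater than the inserted value down to the next row. The recording tableau Q records, in position (i, j), the step at which that cell was added to P.
  Insert 8 (step 1): P = [8];  Q = [1]
  Insert 6 (step 2): P = [6] / [8];  Q = [1] / [2]
  Insert 2 (step 3): P = [2] / [6] / [8];  Q = [1] / [2] / [3]
  Insert 1 (step 4): P = [1] / [2] / [6] / [8];  Q = [1] / [2] / [3] / [4]
  Insert 4 (step 5): P = [1, 4] / [2] / [6] / [8];  Q = [1, 5] / [2] / [3] / [4]
  Insert 3 (step 6): P = [1, 3] / [2, 4] / [6] / [8];  Q = [1, 5] / [2, 6] / [3] / [4]
  Insert 7 (step 7): P = [1, 3, 7] / [2, 4] / [6] / [8];  Q = [1, 5, 7] / [2, 6] / [3] / [4]
  Insert 5 (step 8): P = [1, 3, 5] / [2, 4, 7] / [6] / [8];  Q = [1, 5, 7] / [2, 6, 8] / [3] / [4]
Final shape: (3, 3, 1, 1).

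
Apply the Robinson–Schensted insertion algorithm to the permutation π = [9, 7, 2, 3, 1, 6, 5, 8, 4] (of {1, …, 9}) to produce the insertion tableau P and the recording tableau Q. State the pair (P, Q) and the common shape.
P = [1, 3, 4, 8] / [2, 5] / [6] / [7] / [9];  Q = [1, 4, 6, 8] / [2, 7] / [3] / [5] / [9];  common shape = (4, 2, 1, 1, 1)

Row-insert the values π_1, π_2, … into P one at a time, bumping the leftmost entry strictly greater than the inserted value down to the next row. The recording tableau Q records, in position (i, j), the step at which that cell was added to P.
  Insert 9 (step 1): P = [9];  Q = [1]
  Insert 7 (step 2): P = [7] / [9];  Q = [1] / [2]
  Insert 2 (step 3): P = [2] / [7] / [9];  Q = [1] / [2] / [3]
  Insert 3 (step 4): P = [2, 3] / [7] / [9];  Q = [1, 4] / [2] / [3]
  Insert 1 (step 5): P = [1, 3] / [2] / [7] / [9];  Q = [1, 4] / [2] / [3] / [5]
  Insert 6 (step 6): P = [1, 3, 6] / [2] / [7] / [9];  Q = [1, 4, 6] / [2] / [3] / [5]
  Insert 5 (step 7): P = [1, 3, 5] / [2, 6] / [7] / [9];  Q = [1, 4, 6] / [2, 7] / [3] / [5]
  Insert 8 (step 8): P = [1, 3, 5, 8] / [2, 6] / [7] / [9];  Q = [1, 4, 6, 8] / [2, 7] / [3] / [5]
  Insert 4 (step 9): P = [1, 3, 4, 8] / [2, 5] / [6] / [7] / [9];  Q = [1, 4, 6, 8] / [2, 7] / [3] / [5] / [9]
Final shape: (4, 2, 1, 1, 1).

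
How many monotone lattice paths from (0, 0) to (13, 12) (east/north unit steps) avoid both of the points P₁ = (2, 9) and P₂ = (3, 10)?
Number of paths = 5168664

Inclusion–exclusion. Total paths: C(25, 13) = 5200300. Through P₁: C(11, 2)·C(14, 11) = 20020. Through P₂: C(13, 3)·C(12, 10) = 18876. Since P₁ is strictly southwest of P₂, a monotone path through both must visit P₁ then P₂; paths through both = C(11, 2)·C(2, 1)·C(12, 10) = 7260. Avoid both = 5200300 − 20020 − 18876 + 7260 = 5168664.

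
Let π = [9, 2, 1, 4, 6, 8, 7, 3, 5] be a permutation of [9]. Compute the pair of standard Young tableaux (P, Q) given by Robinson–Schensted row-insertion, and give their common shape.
P = [1, 3, 5, 7] / [2, 4, 6] / [8] / [9];  Q = [1, 4, 5, 6] / [2, 7, 9] / [3] / [8];  common shape = (4, 3, 1, 1)

Row-insert the values π_1, π_2, … into P one at a time, bumping the leftmost entry strictly greater than the inserted value down to the next row. The recording tableau Q records, in position (i, j), the step at which that cell was added to P.
  Insert 9 (step 1): P = [9];  Q = [1]
  Insert 2 (step 2): P = [2] / [9];  Q = [1] / [2]
  Insert 1 (step 3): P = [1] / [2] / [9];  Q = [1] / [2] / [3]
  Insert 4 (step 4): P = [1, 4] / [2] / [9];  Q = [1, 4] / [2] / [3]
  Insert 6 (step 5): P = [1, 4, 6] / [2] / [9];  Q = [1, 4, 5] / [2] / [3]
  Insert 8 (step 6): P = [1, 4, 6, 8] / [2] / [9];  Q = [1, 4, 5, 6] / [2] / [3]
  Insert 7 (step 7): P = [1, 4, 6, 7] / [2, 8] / [9];  Q = [1, 4, 5, 6] / [2, 7] / [3]
  Insert 3 (step 8): P = [1, 3, 6, 7] / [2, 4] / [8] / [9];  Q = [1, 4, 5, 6] / [2, 7] / [3] / [8]
  Insert 5 (step 9): P = [1, 3, 5, 7] / [2, 4, 6] / [8] / [9];  Q = [1, 4, 5, 6] / [2, 7, 9] / [3] / [8]
Final shape: (4, 3, 1, 1).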